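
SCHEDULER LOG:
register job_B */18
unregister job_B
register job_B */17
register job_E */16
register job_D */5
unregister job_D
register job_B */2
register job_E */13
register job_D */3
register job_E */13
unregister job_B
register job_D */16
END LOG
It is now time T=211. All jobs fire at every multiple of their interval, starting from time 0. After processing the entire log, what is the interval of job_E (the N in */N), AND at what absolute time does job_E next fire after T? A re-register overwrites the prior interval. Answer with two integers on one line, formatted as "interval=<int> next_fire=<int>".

Answer: interval=13 next_fire=221

Derivation:
Op 1: register job_B */18 -> active={job_B:*/18}
Op 2: unregister job_B -> active={}
Op 3: register job_B */17 -> active={job_B:*/17}
Op 4: register job_E */16 -> active={job_B:*/17, job_E:*/16}
Op 5: register job_D */5 -> active={job_B:*/17, job_D:*/5, job_E:*/16}
Op 6: unregister job_D -> active={job_B:*/17, job_E:*/16}
Op 7: register job_B */2 -> active={job_B:*/2, job_E:*/16}
Op 8: register job_E */13 -> active={job_B:*/2, job_E:*/13}
Op 9: register job_D */3 -> active={job_B:*/2, job_D:*/3, job_E:*/13}
Op 10: register job_E */13 -> active={job_B:*/2, job_D:*/3, job_E:*/13}
Op 11: unregister job_B -> active={job_D:*/3, job_E:*/13}
Op 12: register job_D */16 -> active={job_D:*/16, job_E:*/13}
Final interval of job_E = 13
Next fire of job_E after T=211: (211//13+1)*13 = 221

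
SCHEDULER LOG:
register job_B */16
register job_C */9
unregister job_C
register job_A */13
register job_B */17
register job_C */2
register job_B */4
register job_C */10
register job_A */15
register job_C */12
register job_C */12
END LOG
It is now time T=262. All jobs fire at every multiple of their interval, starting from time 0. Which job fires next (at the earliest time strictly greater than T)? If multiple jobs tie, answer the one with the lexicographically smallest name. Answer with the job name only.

Answer: job_B

Derivation:
Op 1: register job_B */16 -> active={job_B:*/16}
Op 2: register job_C */9 -> active={job_B:*/16, job_C:*/9}
Op 3: unregister job_C -> active={job_B:*/16}
Op 4: register job_A */13 -> active={job_A:*/13, job_B:*/16}
Op 5: register job_B */17 -> active={job_A:*/13, job_B:*/17}
Op 6: register job_C */2 -> active={job_A:*/13, job_B:*/17, job_C:*/2}
Op 7: register job_B */4 -> active={job_A:*/13, job_B:*/4, job_C:*/2}
Op 8: register job_C */10 -> active={job_A:*/13, job_B:*/4, job_C:*/10}
Op 9: register job_A */15 -> active={job_A:*/15, job_B:*/4, job_C:*/10}
Op 10: register job_C */12 -> active={job_A:*/15, job_B:*/4, job_C:*/12}
Op 11: register job_C */12 -> active={job_A:*/15, job_B:*/4, job_C:*/12}
  job_A: interval 15, next fire after T=262 is 270
  job_B: interval 4, next fire after T=262 is 264
  job_C: interval 12, next fire after T=262 is 264
Earliest = 264, winner (lex tiebreak) = job_B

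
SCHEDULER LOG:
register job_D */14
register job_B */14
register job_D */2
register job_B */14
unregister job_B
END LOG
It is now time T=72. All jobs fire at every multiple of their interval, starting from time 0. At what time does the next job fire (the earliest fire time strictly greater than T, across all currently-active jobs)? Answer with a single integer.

Op 1: register job_D */14 -> active={job_D:*/14}
Op 2: register job_B */14 -> active={job_B:*/14, job_D:*/14}
Op 3: register job_D */2 -> active={job_B:*/14, job_D:*/2}
Op 4: register job_B */14 -> active={job_B:*/14, job_D:*/2}
Op 5: unregister job_B -> active={job_D:*/2}
  job_D: interval 2, next fire after T=72 is 74
Earliest fire time = 74 (job job_D)

Answer: 74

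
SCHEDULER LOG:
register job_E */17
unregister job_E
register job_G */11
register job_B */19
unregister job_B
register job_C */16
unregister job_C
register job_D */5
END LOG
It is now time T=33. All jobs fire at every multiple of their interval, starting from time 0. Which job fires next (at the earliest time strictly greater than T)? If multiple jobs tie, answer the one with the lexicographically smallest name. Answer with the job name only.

Op 1: register job_E */17 -> active={job_E:*/17}
Op 2: unregister job_E -> active={}
Op 3: register job_G */11 -> active={job_G:*/11}
Op 4: register job_B */19 -> active={job_B:*/19, job_G:*/11}
Op 5: unregister job_B -> active={job_G:*/11}
Op 6: register job_C */16 -> active={job_C:*/16, job_G:*/11}
Op 7: unregister job_C -> active={job_G:*/11}
Op 8: register job_D */5 -> active={job_D:*/5, job_G:*/11}
  job_D: interval 5, next fire after T=33 is 35
  job_G: interval 11, next fire after T=33 is 44
Earliest = 35, winner (lex tiebreak) = job_D

Answer: job_D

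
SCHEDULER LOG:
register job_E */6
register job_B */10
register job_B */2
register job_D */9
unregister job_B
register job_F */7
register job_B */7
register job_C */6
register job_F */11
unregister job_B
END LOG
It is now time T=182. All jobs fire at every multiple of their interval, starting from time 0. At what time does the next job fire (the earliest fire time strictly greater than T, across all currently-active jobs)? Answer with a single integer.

Answer: 186

Derivation:
Op 1: register job_E */6 -> active={job_E:*/6}
Op 2: register job_B */10 -> active={job_B:*/10, job_E:*/6}
Op 3: register job_B */2 -> active={job_B:*/2, job_E:*/6}
Op 4: register job_D */9 -> active={job_B:*/2, job_D:*/9, job_E:*/6}
Op 5: unregister job_B -> active={job_D:*/9, job_E:*/6}
Op 6: register job_F */7 -> active={job_D:*/9, job_E:*/6, job_F:*/7}
Op 7: register job_B */7 -> active={job_B:*/7, job_D:*/9, job_E:*/6, job_F:*/7}
Op 8: register job_C */6 -> active={job_B:*/7, job_C:*/6, job_D:*/9, job_E:*/6, job_F:*/7}
Op 9: register job_F */11 -> active={job_B:*/7, job_C:*/6, job_D:*/9, job_E:*/6, job_F:*/11}
Op 10: unregister job_B -> active={job_C:*/6, job_D:*/9, job_E:*/6, job_F:*/11}
  job_C: interval 6, next fire after T=182 is 186
  job_D: interval 9, next fire after T=182 is 189
  job_E: interval 6, next fire after T=182 is 186
  job_F: interval 11, next fire after T=182 is 187
Earliest fire time = 186 (job job_C)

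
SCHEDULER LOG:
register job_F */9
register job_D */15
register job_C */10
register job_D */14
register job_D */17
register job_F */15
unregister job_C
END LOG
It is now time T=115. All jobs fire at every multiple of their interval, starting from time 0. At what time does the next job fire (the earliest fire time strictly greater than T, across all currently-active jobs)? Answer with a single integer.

Answer: 119

Derivation:
Op 1: register job_F */9 -> active={job_F:*/9}
Op 2: register job_D */15 -> active={job_D:*/15, job_F:*/9}
Op 3: register job_C */10 -> active={job_C:*/10, job_D:*/15, job_F:*/9}
Op 4: register job_D */14 -> active={job_C:*/10, job_D:*/14, job_F:*/9}
Op 5: register job_D */17 -> active={job_C:*/10, job_D:*/17, job_F:*/9}
Op 6: register job_F */15 -> active={job_C:*/10, job_D:*/17, job_F:*/15}
Op 7: unregister job_C -> active={job_D:*/17, job_F:*/15}
  job_D: interval 17, next fire after T=115 is 119
  job_F: interval 15, next fire after T=115 is 120
Earliest fire time = 119 (job job_D)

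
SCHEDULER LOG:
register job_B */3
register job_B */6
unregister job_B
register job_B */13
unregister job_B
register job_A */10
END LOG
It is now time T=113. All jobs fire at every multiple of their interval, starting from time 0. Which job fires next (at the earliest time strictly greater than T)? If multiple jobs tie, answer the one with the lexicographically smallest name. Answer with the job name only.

Op 1: register job_B */3 -> active={job_B:*/3}
Op 2: register job_B */6 -> active={job_B:*/6}
Op 3: unregister job_B -> active={}
Op 4: register job_B */13 -> active={job_B:*/13}
Op 5: unregister job_B -> active={}
Op 6: register job_A */10 -> active={job_A:*/10}
  job_A: interval 10, next fire after T=113 is 120
Earliest = 120, winner (lex tiebreak) = job_A

Answer: job_A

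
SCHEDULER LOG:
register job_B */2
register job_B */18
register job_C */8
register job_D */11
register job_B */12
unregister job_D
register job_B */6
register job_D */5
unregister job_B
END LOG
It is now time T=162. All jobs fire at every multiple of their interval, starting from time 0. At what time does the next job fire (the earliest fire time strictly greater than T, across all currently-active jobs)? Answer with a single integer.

Op 1: register job_B */2 -> active={job_B:*/2}
Op 2: register job_B */18 -> active={job_B:*/18}
Op 3: register job_C */8 -> active={job_B:*/18, job_C:*/8}
Op 4: register job_D */11 -> active={job_B:*/18, job_C:*/8, job_D:*/11}
Op 5: register job_B */12 -> active={job_B:*/12, job_C:*/8, job_D:*/11}
Op 6: unregister job_D -> active={job_B:*/12, job_C:*/8}
Op 7: register job_B */6 -> active={job_B:*/6, job_C:*/8}
Op 8: register job_D */5 -> active={job_B:*/6, job_C:*/8, job_D:*/5}
Op 9: unregister job_B -> active={job_C:*/8, job_D:*/5}
  job_C: interval 8, next fire after T=162 is 168
  job_D: interval 5, next fire after T=162 is 165
Earliest fire time = 165 (job job_D)

Answer: 165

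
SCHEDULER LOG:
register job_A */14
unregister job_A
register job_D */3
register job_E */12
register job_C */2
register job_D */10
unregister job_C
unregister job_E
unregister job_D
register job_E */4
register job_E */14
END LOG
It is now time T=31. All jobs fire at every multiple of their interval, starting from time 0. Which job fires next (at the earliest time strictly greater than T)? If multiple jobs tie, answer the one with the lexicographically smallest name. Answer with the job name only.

Answer: job_E

Derivation:
Op 1: register job_A */14 -> active={job_A:*/14}
Op 2: unregister job_A -> active={}
Op 3: register job_D */3 -> active={job_D:*/3}
Op 4: register job_E */12 -> active={job_D:*/3, job_E:*/12}
Op 5: register job_C */2 -> active={job_C:*/2, job_D:*/3, job_E:*/12}
Op 6: register job_D */10 -> active={job_C:*/2, job_D:*/10, job_E:*/12}
Op 7: unregister job_C -> active={job_D:*/10, job_E:*/12}
Op 8: unregister job_E -> active={job_D:*/10}
Op 9: unregister job_D -> active={}
Op 10: register job_E */4 -> active={job_E:*/4}
Op 11: register job_E */14 -> active={job_E:*/14}
  job_E: interval 14, next fire after T=31 is 42
Earliest = 42, winner (lex tiebreak) = job_E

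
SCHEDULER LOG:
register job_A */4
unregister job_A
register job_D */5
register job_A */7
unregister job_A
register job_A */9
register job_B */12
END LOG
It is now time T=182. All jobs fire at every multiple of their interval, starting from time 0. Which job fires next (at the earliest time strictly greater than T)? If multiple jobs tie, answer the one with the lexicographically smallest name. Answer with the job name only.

Answer: job_D

Derivation:
Op 1: register job_A */4 -> active={job_A:*/4}
Op 2: unregister job_A -> active={}
Op 3: register job_D */5 -> active={job_D:*/5}
Op 4: register job_A */7 -> active={job_A:*/7, job_D:*/5}
Op 5: unregister job_A -> active={job_D:*/5}
Op 6: register job_A */9 -> active={job_A:*/9, job_D:*/5}
Op 7: register job_B */12 -> active={job_A:*/9, job_B:*/12, job_D:*/5}
  job_A: interval 9, next fire after T=182 is 189
  job_B: interval 12, next fire after T=182 is 192
  job_D: interval 5, next fire after T=182 is 185
Earliest = 185, winner (lex tiebreak) = job_D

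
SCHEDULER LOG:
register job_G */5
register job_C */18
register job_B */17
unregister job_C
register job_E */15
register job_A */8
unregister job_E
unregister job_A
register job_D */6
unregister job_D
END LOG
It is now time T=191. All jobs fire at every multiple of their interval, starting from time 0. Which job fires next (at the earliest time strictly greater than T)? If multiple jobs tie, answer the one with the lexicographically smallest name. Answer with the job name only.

Answer: job_G

Derivation:
Op 1: register job_G */5 -> active={job_G:*/5}
Op 2: register job_C */18 -> active={job_C:*/18, job_G:*/5}
Op 3: register job_B */17 -> active={job_B:*/17, job_C:*/18, job_G:*/5}
Op 4: unregister job_C -> active={job_B:*/17, job_G:*/5}
Op 5: register job_E */15 -> active={job_B:*/17, job_E:*/15, job_G:*/5}
Op 6: register job_A */8 -> active={job_A:*/8, job_B:*/17, job_E:*/15, job_G:*/5}
Op 7: unregister job_E -> active={job_A:*/8, job_B:*/17, job_G:*/5}
Op 8: unregister job_A -> active={job_B:*/17, job_G:*/5}
Op 9: register job_D */6 -> active={job_B:*/17, job_D:*/6, job_G:*/5}
Op 10: unregister job_D -> active={job_B:*/17, job_G:*/5}
  job_B: interval 17, next fire after T=191 is 204
  job_G: interval 5, next fire after T=191 is 195
Earliest = 195, winner (lex tiebreak) = job_G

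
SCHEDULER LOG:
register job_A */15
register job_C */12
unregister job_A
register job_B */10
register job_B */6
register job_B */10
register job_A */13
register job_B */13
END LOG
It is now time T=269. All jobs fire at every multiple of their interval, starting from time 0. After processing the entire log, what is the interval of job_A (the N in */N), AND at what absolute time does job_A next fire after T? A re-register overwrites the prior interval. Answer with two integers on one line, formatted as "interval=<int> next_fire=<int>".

Answer: interval=13 next_fire=273

Derivation:
Op 1: register job_A */15 -> active={job_A:*/15}
Op 2: register job_C */12 -> active={job_A:*/15, job_C:*/12}
Op 3: unregister job_A -> active={job_C:*/12}
Op 4: register job_B */10 -> active={job_B:*/10, job_C:*/12}
Op 5: register job_B */6 -> active={job_B:*/6, job_C:*/12}
Op 6: register job_B */10 -> active={job_B:*/10, job_C:*/12}
Op 7: register job_A */13 -> active={job_A:*/13, job_B:*/10, job_C:*/12}
Op 8: register job_B */13 -> active={job_A:*/13, job_B:*/13, job_C:*/12}
Final interval of job_A = 13
Next fire of job_A after T=269: (269//13+1)*13 = 273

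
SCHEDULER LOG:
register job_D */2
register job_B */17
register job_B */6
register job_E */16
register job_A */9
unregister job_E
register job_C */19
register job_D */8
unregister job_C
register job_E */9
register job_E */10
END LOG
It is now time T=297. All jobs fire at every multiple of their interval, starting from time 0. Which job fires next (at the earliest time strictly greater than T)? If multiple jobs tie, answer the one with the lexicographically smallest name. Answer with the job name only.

Op 1: register job_D */2 -> active={job_D:*/2}
Op 2: register job_B */17 -> active={job_B:*/17, job_D:*/2}
Op 3: register job_B */6 -> active={job_B:*/6, job_D:*/2}
Op 4: register job_E */16 -> active={job_B:*/6, job_D:*/2, job_E:*/16}
Op 5: register job_A */9 -> active={job_A:*/9, job_B:*/6, job_D:*/2, job_E:*/16}
Op 6: unregister job_E -> active={job_A:*/9, job_B:*/6, job_D:*/2}
Op 7: register job_C */19 -> active={job_A:*/9, job_B:*/6, job_C:*/19, job_D:*/2}
Op 8: register job_D */8 -> active={job_A:*/9, job_B:*/6, job_C:*/19, job_D:*/8}
Op 9: unregister job_C -> active={job_A:*/9, job_B:*/6, job_D:*/8}
Op 10: register job_E */9 -> active={job_A:*/9, job_B:*/6, job_D:*/8, job_E:*/9}
Op 11: register job_E */10 -> active={job_A:*/9, job_B:*/6, job_D:*/8, job_E:*/10}
  job_A: interval 9, next fire after T=297 is 306
  job_B: interval 6, next fire after T=297 is 300
  job_D: interval 8, next fire after T=297 is 304
  job_E: interval 10, next fire after T=297 is 300
Earliest = 300, winner (lex tiebreak) = job_B

Answer: job_B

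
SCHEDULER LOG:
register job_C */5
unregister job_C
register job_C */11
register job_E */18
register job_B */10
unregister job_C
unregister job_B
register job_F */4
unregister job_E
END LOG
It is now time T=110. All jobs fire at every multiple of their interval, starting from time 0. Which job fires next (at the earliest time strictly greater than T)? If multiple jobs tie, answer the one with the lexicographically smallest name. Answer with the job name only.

Op 1: register job_C */5 -> active={job_C:*/5}
Op 2: unregister job_C -> active={}
Op 3: register job_C */11 -> active={job_C:*/11}
Op 4: register job_E */18 -> active={job_C:*/11, job_E:*/18}
Op 5: register job_B */10 -> active={job_B:*/10, job_C:*/11, job_E:*/18}
Op 6: unregister job_C -> active={job_B:*/10, job_E:*/18}
Op 7: unregister job_B -> active={job_E:*/18}
Op 8: register job_F */4 -> active={job_E:*/18, job_F:*/4}
Op 9: unregister job_E -> active={job_F:*/4}
  job_F: interval 4, next fire after T=110 is 112
Earliest = 112, winner (lex tiebreak) = job_F

Answer: job_F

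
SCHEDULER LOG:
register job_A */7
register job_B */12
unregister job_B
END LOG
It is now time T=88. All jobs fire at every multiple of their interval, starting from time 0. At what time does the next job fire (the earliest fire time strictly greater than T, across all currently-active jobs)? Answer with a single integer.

Answer: 91

Derivation:
Op 1: register job_A */7 -> active={job_A:*/7}
Op 2: register job_B */12 -> active={job_A:*/7, job_B:*/12}
Op 3: unregister job_B -> active={job_A:*/7}
  job_A: interval 7, next fire after T=88 is 91
Earliest fire time = 91 (job job_A)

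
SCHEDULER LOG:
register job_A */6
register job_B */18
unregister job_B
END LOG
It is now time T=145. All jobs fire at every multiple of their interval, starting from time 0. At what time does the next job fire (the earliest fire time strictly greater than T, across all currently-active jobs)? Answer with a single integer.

Answer: 150

Derivation:
Op 1: register job_A */6 -> active={job_A:*/6}
Op 2: register job_B */18 -> active={job_A:*/6, job_B:*/18}
Op 3: unregister job_B -> active={job_A:*/6}
  job_A: interval 6, next fire after T=145 is 150
Earliest fire time = 150 (job job_A)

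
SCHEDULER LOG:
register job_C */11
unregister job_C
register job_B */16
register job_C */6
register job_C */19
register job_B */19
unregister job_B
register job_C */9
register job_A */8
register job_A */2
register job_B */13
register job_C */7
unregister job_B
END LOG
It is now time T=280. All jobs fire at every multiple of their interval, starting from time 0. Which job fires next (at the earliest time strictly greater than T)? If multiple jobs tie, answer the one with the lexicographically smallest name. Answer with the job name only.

Answer: job_A

Derivation:
Op 1: register job_C */11 -> active={job_C:*/11}
Op 2: unregister job_C -> active={}
Op 3: register job_B */16 -> active={job_B:*/16}
Op 4: register job_C */6 -> active={job_B:*/16, job_C:*/6}
Op 5: register job_C */19 -> active={job_B:*/16, job_C:*/19}
Op 6: register job_B */19 -> active={job_B:*/19, job_C:*/19}
Op 7: unregister job_B -> active={job_C:*/19}
Op 8: register job_C */9 -> active={job_C:*/9}
Op 9: register job_A */8 -> active={job_A:*/8, job_C:*/9}
Op 10: register job_A */2 -> active={job_A:*/2, job_C:*/9}
Op 11: register job_B */13 -> active={job_A:*/2, job_B:*/13, job_C:*/9}
Op 12: register job_C */7 -> active={job_A:*/2, job_B:*/13, job_C:*/7}
Op 13: unregister job_B -> active={job_A:*/2, job_C:*/7}
  job_A: interval 2, next fire after T=280 is 282
  job_C: interval 7, next fire after T=280 is 287
Earliest = 282, winner (lex tiebreak) = job_A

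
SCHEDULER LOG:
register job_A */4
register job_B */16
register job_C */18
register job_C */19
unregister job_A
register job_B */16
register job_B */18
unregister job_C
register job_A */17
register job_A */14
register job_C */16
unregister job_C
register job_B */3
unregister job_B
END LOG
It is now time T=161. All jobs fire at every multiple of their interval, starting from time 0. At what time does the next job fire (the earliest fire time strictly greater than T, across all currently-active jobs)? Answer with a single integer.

Op 1: register job_A */4 -> active={job_A:*/4}
Op 2: register job_B */16 -> active={job_A:*/4, job_B:*/16}
Op 3: register job_C */18 -> active={job_A:*/4, job_B:*/16, job_C:*/18}
Op 4: register job_C */19 -> active={job_A:*/4, job_B:*/16, job_C:*/19}
Op 5: unregister job_A -> active={job_B:*/16, job_C:*/19}
Op 6: register job_B */16 -> active={job_B:*/16, job_C:*/19}
Op 7: register job_B */18 -> active={job_B:*/18, job_C:*/19}
Op 8: unregister job_C -> active={job_B:*/18}
Op 9: register job_A */17 -> active={job_A:*/17, job_B:*/18}
Op 10: register job_A */14 -> active={job_A:*/14, job_B:*/18}
Op 11: register job_C */16 -> active={job_A:*/14, job_B:*/18, job_C:*/16}
Op 12: unregister job_C -> active={job_A:*/14, job_B:*/18}
Op 13: register job_B */3 -> active={job_A:*/14, job_B:*/3}
Op 14: unregister job_B -> active={job_A:*/14}
  job_A: interval 14, next fire after T=161 is 168
Earliest fire time = 168 (job job_A)

Answer: 168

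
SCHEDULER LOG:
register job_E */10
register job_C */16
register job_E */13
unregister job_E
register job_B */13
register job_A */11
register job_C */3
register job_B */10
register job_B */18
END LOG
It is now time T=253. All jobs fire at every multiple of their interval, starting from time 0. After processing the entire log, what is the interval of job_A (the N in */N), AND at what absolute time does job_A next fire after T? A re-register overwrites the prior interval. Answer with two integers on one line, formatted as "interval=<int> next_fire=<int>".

Answer: interval=11 next_fire=264

Derivation:
Op 1: register job_E */10 -> active={job_E:*/10}
Op 2: register job_C */16 -> active={job_C:*/16, job_E:*/10}
Op 3: register job_E */13 -> active={job_C:*/16, job_E:*/13}
Op 4: unregister job_E -> active={job_C:*/16}
Op 5: register job_B */13 -> active={job_B:*/13, job_C:*/16}
Op 6: register job_A */11 -> active={job_A:*/11, job_B:*/13, job_C:*/16}
Op 7: register job_C */3 -> active={job_A:*/11, job_B:*/13, job_C:*/3}
Op 8: register job_B */10 -> active={job_A:*/11, job_B:*/10, job_C:*/3}
Op 9: register job_B */18 -> active={job_A:*/11, job_B:*/18, job_C:*/3}
Final interval of job_A = 11
Next fire of job_A after T=253: (253//11+1)*11 = 264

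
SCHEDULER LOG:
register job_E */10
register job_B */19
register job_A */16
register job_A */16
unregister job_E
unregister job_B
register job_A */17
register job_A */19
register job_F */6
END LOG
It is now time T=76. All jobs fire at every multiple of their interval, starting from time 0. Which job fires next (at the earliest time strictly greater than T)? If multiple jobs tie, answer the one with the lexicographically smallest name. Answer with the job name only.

Op 1: register job_E */10 -> active={job_E:*/10}
Op 2: register job_B */19 -> active={job_B:*/19, job_E:*/10}
Op 3: register job_A */16 -> active={job_A:*/16, job_B:*/19, job_E:*/10}
Op 4: register job_A */16 -> active={job_A:*/16, job_B:*/19, job_E:*/10}
Op 5: unregister job_E -> active={job_A:*/16, job_B:*/19}
Op 6: unregister job_B -> active={job_A:*/16}
Op 7: register job_A */17 -> active={job_A:*/17}
Op 8: register job_A */19 -> active={job_A:*/19}
Op 9: register job_F */6 -> active={job_A:*/19, job_F:*/6}
  job_A: interval 19, next fire after T=76 is 95
  job_F: interval 6, next fire after T=76 is 78
Earliest = 78, winner (lex tiebreak) = job_F

Answer: job_F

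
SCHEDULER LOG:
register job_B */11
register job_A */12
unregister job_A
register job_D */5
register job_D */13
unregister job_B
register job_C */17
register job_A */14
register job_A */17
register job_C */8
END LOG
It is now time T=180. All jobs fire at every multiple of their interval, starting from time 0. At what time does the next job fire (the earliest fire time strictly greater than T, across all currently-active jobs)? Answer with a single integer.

Op 1: register job_B */11 -> active={job_B:*/11}
Op 2: register job_A */12 -> active={job_A:*/12, job_B:*/11}
Op 3: unregister job_A -> active={job_B:*/11}
Op 4: register job_D */5 -> active={job_B:*/11, job_D:*/5}
Op 5: register job_D */13 -> active={job_B:*/11, job_D:*/13}
Op 6: unregister job_B -> active={job_D:*/13}
Op 7: register job_C */17 -> active={job_C:*/17, job_D:*/13}
Op 8: register job_A */14 -> active={job_A:*/14, job_C:*/17, job_D:*/13}
Op 9: register job_A */17 -> active={job_A:*/17, job_C:*/17, job_D:*/13}
Op 10: register job_C */8 -> active={job_A:*/17, job_C:*/8, job_D:*/13}
  job_A: interval 17, next fire after T=180 is 187
  job_C: interval 8, next fire after T=180 is 184
  job_D: interval 13, next fire after T=180 is 182
Earliest fire time = 182 (job job_D)

Answer: 182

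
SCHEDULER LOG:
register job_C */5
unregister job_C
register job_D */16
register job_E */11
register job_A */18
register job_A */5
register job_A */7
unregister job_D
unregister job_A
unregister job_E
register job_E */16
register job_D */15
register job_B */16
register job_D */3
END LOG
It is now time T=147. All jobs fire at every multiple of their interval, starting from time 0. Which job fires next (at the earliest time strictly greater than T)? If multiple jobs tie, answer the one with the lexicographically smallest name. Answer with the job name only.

Answer: job_D

Derivation:
Op 1: register job_C */5 -> active={job_C:*/5}
Op 2: unregister job_C -> active={}
Op 3: register job_D */16 -> active={job_D:*/16}
Op 4: register job_E */11 -> active={job_D:*/16, job_E:*/11}
Op 5: register job_A */18 -> active={job_A:*/18, job_D:*/16, job_E:*/11}
Op 6: register job_A */5 -> active={job_A:*/5, job_D:*/16, job_E:*/11}
Op 7: register job_A */7 -> active={job_A:*/7, job_D:*/16, job_E:*/11}
Op 8: unregister job_D -> active={job_A:*/7, job_E:*/11}
Op 9: unregister job_A -> active={job_E:*/11}
Op 10: unregister job_E -> active={}
Op 11: register job_E */16 -> active={job_E:*/16}
Op 12: register job_D */15 -> active={job_D:*/15, job_E:*/16}
Op 13: register job_B */16 -> active={job_B:*/16, job_D:*/15, job_E:*/16}
Op 14: register job_D */3 -> active={job_B:*/16, job_D:*/3, job_E:*/16}
  job_B: interval 16, next fire after T=147 is 160
  job_D: interval 3, next fire after T=147 is 150
  job_E: interval 16, next fire after T=147 is 160
Earliest = 150, winner (lex tiebreak) = job_D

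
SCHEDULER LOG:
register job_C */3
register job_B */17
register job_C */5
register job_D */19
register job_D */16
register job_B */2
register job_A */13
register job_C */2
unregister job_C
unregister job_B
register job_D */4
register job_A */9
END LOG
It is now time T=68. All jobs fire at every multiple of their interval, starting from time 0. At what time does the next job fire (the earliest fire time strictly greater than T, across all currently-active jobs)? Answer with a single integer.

Op 1: register job_C */3 -> active={job_C:*/3}
Op 2: register job_B */17 -> active={job_B:*/17, job_C:*/3}
Op 3: register job_C */5 -> active={job_B:*/17, job_C:*/5}
Op 4: register job_D */19 -> active={job_B:*/17, job_C:*/5, job_D:*/19}
Op 5: register job_D */16 -> active={job_B:*/17, job_C:*/5, job_D:*/16}
Op 6: register job_B */2 -> active={job_B:*/2, job_C:*/5, job_D:*/16}
Op 7: register job_A */13 -> active={job_A:*/13, job_B:*/2, job_C:*/5, job_D:*/16}
Op 8: register job_C */2 -> active={job_A:*/13, job_B:*/2, job_C:*/2, job_D:*/16}
Op 9: unregister job_C -> active={job_A:*/13, job_B:*/2, job_D:*/16}
Op 10: unregister job_B -> active={job_A:*/13, job_D:*/16}
Op 11: register job_D */4 -> active={job_A:*/13, job_D:*/4}
Op 12: register job_A */9 -> active={job_A:*/9, job_D:*/4}
  job_A: interval 9, next fire after T=68 is 72
  job_D: interval 4, next fire after T=68 is 72
Earliest fire time = 72 (job job_A)

Answer: 72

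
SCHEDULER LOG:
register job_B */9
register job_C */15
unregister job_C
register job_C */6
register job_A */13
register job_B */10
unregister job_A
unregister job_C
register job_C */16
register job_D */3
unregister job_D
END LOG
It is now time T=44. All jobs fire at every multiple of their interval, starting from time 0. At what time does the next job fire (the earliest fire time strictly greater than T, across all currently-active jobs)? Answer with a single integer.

Answer: 48

Derivation:
Op 1: register job_B */9 -> active={job_B:*/9}
Op 2: register job_C */15 -> active={job_B:*/9, job_C:*/15}
Op 3: unregister job_C -> active={job_B:*/9}
Op 4: register job_C */6 -> active={job_B:*/9, job_C:*/6}
Op 5: register job_A */13 -> active={job_A:*/13, job_B:*/9, job_C:*/6}
Op 6: register job_B */10 -> active={job_A:*/13, job_B:*/10, job_C:*/6}
Op 7: unregister job_A -> active={job_B:*/10, job_C:*/6}
Op 8: unregister job_C -> active={job_B:*/10}
Op 9: register job_C */16 -> active={job_B:*/10, job_C:*/16}
Op 10: register job_D */3 -> active={job_B:*/10, job_C:*/16, job_D:*/3}
Op 11: unregister job_D -> active={job_B:*/10, job_C:*/16}
  job_B: interval 10, next fire after T=44 is 50
  job_C: interval 16, next fire after T=44 is 48
Earliest fire time = 48 (job job_C)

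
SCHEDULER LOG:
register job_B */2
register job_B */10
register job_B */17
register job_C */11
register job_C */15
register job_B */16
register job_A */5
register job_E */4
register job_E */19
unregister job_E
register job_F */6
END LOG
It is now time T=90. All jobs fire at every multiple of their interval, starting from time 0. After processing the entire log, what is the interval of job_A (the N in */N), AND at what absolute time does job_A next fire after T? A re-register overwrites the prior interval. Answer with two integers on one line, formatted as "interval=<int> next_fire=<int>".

Answer: interval=5 next_fire=95

Derivation:
Op 1: register job_B */2 -> active={job_B:*/2}
Op 2: register job_B */10 -> active={job_B:*/10}
Op 3: register job_B */17 -> active={job_B:*/17}
Op 4: register job_C */11 -> active={job_B:*/17, job_C:*/11}
Op 5: register job_C */15 -> active={job_B:*/17, job_C:*/15}
Op 6: register job_B */16 -> active={job_B:*/16, job_C:*/15}
Op 7: register job_A */5 -> active={job_A:*/5, job_B:*/16, job_C:*/15}
Op 8: register job_E */4 -> active={job_A:*/5, job_B:*/16, job_C:*/15, job_E:*/4}
Op 9: register job_E */19 -> active={job_A:*/5, job_B:*/16, job_C:*/15, job_E:*/19}
Op 10: unregister job_E -> active={job_A:*/5, job_B:*/16, job_C:*/15}
Op 11: register job_F */6 -> active={job_A:*/5, job_B:*/16, job_C:*/15, job_F:*/6}
Final interval of job_A = 5
Next fire of job_A after T=90: (90//5+1)*5 = 95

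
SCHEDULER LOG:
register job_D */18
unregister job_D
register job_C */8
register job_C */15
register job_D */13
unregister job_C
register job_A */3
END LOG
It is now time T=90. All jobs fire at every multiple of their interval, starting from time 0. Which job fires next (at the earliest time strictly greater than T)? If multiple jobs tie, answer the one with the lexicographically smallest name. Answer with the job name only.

Op 1: register job_D */18 -> active={job_D:*/18}
Op 2: unregister job_D -> active={}
Op 3: register job_C */8 -> active={job_C:*/8}
Op 4: register job_C */15 -> active={job_C:*/15}
Op 5: register job_D */13 -> active={job_C:*/15, job_D:*/13}
Op 6: unregister job_C -> active={job_D:*/13}
Op 7: register job_A */3 -> active={job_A:*/3, job_D:*/13}
  job_A: interval 3, next fire after T=90 is 93
  job_D: interval 13, next fire after T=90 is 91
Earliest = 91, winner (lex tiebreak) = job_D

Answer: job_D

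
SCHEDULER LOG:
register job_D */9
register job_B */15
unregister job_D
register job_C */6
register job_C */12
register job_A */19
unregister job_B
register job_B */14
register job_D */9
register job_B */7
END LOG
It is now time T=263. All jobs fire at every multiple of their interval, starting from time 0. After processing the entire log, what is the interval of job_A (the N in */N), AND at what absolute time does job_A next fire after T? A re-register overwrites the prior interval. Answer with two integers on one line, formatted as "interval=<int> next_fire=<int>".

Answer: interval=19 next_fire=266

Derivation:
Op 1: register job_D */9 -> active={job_D:*/9}
Op 2: register job_B */15 -> active={job_B:*/15, job_D:*/9}
Op 3: unregister job_D -> active={job_B:*/15}
Op 4: register job_C */6 -> active={job_B:*/15, job_C:*/6}
Op 5: register job_C */12 -> active={job_B:*/15, job_C:*/12}
Op 6: register job_A */19 -> active={job_A:*/19, job_B:*/15, job_C:*/12}
Op 7: unregister job_B -> active={job_A:*/19, job_C:*/12}
Op 8: register job_B */14 -> active={job_A:*/19, job_B:*/14, job_C:*/12}
Op 9: register job_D */9 -> active={job_A:*/19, job_B:*/14, job_C:*/12, job_D:*/9}
Op 10: register job_B */7 -> active={job_A:*/19, job_B:*/7, job_C:*/12, job_D:*/9}
Final interval of job_A = 19
Next fire of job_A after T=263: (263//19+1)*19 = 266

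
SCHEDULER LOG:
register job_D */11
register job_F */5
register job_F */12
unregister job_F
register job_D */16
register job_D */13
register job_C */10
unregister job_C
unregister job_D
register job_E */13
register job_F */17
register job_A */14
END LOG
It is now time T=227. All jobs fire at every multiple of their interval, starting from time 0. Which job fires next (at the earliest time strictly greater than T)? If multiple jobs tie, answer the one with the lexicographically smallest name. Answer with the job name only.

Answer: job_E

Derivation:
Op 1: register job_D */11 -> active={job_D:*/11}
Op 2: register job_F */5 -> active={job_D:*/11, job_F:*/5}
Op 3: register job_F */12 -> active={job_D:*/11, job_F:*/12}
Op 4: unregister job_F -> active={job_D:*/11}
Op 5: register job_D */16 -> active={job_D:*/16}
Op 6: register job_D */13 -> active={job_D:*/13}
Op 7: register job_C */10 -> active={job_C:*/10, job_D:*/13}
Op 8: unregister job_C -> active={job_D:*/13}
Op 9: unregister job_D -> active={}
Op 10: register job_E */13 -> active={job_E:*/13}
Op 11: register job_F */17 -> active={job_E:*/13, job_F:*/17}
Op 12: register job_A */14 -> active={job_A:*/14, job_E:*/13, job_F:*/17}
  job_A: interval 14, next fire after T=227 is 238
  job_E: interval 13, next fire after T=227 is 234
  job_F: interval 17, next fire after T=227 is 238
Earliest = 234, winner (lex tiebreak) = job_E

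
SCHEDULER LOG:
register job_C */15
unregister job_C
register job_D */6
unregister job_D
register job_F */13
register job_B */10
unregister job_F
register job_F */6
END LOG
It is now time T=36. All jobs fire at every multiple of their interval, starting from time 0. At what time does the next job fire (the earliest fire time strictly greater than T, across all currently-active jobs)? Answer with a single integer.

Op 1: register job_C */15 -> active={job_C:*/15}
Op 2: unregister job_C -> active={}
Op 3: register job_D */6 -> active={job_D:*/6}
Op 4: unregister job_D -> active={}
Op 5: register job_F */13 -> active={job_F:*/13}
Op 6: register job_B */10 -> active={job_B:*/10, job_F:*/13}
Op 7: unregister job_F -> active={job_B:*/10}
Op 8: register job_F */6 -> active={job_B:*/10, job_F:*/6}
  job_B: interval 10, next fire after T=36 is 40
  job_F: interval 6, next fire after T=36 is 42
Earliest fire time = 40 (job job_B)

Answer: 40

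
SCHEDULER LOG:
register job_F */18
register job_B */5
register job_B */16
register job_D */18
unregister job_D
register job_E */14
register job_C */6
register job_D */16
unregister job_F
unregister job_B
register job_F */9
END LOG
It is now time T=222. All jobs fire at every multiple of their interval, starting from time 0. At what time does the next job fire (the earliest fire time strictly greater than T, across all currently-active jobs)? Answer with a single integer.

Op 1: register job_F */18 -> active={job_F:*/18}
Op 2: register job_B */5 -> active={job_B:*/5, job_F:*/18}
Op 3: register job_B */16 -> active={job_B:*/16, job_F:*/18}
Op 4: register job_D */18 -> active={job_B:*/16, job_D:*/18, job_F:*/18}
Op 5: unregister job_D -> active={job_B:*/16, job_F:*/18}
Op 6: register job_E */14 -> active={job_B:*/16, job_E:*/14, job_F:*/18}
Op 7: register job_C */6 -> active={job_B:*/16, job_C:*/6, job_E:*/14, job_F:*/18}
Op 8: register job_D */16 -> active={job_B:*/16, job_C:*/6, job_D:*/16, job_E:*/14, job_F:*/18}
Op 9: unregister job_F -> active={job_B:*/16, job_C:*/6, job_D:*/16, job_E:*/14}
Op 10: unregister job_B -> active={job_C:*/6, job_D:*/16, job_E:*/14}
Op 11: register job_F */9 -> active={job_C:*/6, job_D:*/16, job_E:*/14, job_F:*/9}
  job_C: interval 6, next fire after T=222 is 228
  job_D: interval 16, next fire after T=222 is 224
  job_E: interval 14, next fire after T=222 is 224
  job_F: interval 9, next fire after T=222 is 225
Earliest fire time = 224 (job job_D)

Answer: 224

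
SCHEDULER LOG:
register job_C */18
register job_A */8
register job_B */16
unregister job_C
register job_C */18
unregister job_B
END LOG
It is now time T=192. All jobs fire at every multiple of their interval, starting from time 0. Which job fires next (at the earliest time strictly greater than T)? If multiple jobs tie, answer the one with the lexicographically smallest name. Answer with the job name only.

Answer: job_C

Derivation:
Op 1: register job_C */18 -> active={job_C:*/18}
Op 2: register job_A */8 -> active={job_A:*/8, job_C:*/18}
Op 3: register job_B */16 -> active={job_A:*/8, job_B:*/16, job_C:*/18}
Op 4: unregister job_C -> active={job_A:*/8, job_B:*/16}
Op 5: register job_C */18 -> active={job_A:*/8, job_B:*/16, job_C:*/18}
Op 6: unregister job_B -> active={job_A:*/8, job_C:*/18}
  job_A: interval 8, next fire after T=192 is 200
  job_C: interval 18, next fire after T=192 is 198
Earliest = 198, winner (lex tiebreak) = job_C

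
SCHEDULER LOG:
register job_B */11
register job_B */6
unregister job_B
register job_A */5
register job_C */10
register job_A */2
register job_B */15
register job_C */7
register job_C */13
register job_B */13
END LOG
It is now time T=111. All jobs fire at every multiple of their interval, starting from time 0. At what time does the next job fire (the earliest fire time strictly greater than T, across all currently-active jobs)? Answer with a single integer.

Op 1: register job_B */11 -> active={job_B:*/11}
Op 2: register job_B */6 -> active={job_B:*/6}
Op 3: unregister job_B -> active={}
Op 4: register job_A */5 -> active={job_A:*/5}
Op 5: register job_C */10 -> active={job_A:*/5, job_C:*/10}
Op 6: register job_A */2 -> active={job_A:*/2, job_C:*/10}
Op 7: register job_B */15 -> active={job_A:*/2, job_B:*/15, job_C:*/10}
Op 8: register job_C */7 -> active={job_A:*/2, job_B:*/15, job_C:*/7}
Op 9: register job_C */13 -> active={job_A:*/2, job_B:*/15, job_C:*/13}
Op 10: register job_B */13 -> active={job_A:*/2, job_B:*/13, job_C:*/13}
  job_A: interval 2, next fire after T=111 is 112
  job_B: interval 13, next fire after T=111 is 117
  job_C: interval 13, next fire after T=111 is 117
Earliest fire time = 112 (job job_A)

Answer: 112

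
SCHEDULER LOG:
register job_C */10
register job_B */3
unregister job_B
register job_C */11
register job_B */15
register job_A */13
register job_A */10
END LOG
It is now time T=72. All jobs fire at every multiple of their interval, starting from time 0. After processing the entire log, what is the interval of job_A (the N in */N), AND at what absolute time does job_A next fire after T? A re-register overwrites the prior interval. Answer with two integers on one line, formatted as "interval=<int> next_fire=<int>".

Answer: interval=10 next_fire=80

Derivation:
Op 1: register job_C */10 -> active={job_C:*/10}
Op 2: register job_B */3 -> active={job_B:*/3, job_C:*/10}
Op 3: unregister job_B -> active={job_C:*/10}
Op 4: register job_C */11 -> active={job_C:*/11}
Op 5: register job_B */15 -> active={job_B:*/15, job_C:*/11}
Op 6: register job_A */13 -> active={job_A:*/13, job_B:*/15, job_C:*/11}
Op 7: register job_A */10 -> active={job_A:*/10, job_B:*/15, job_C:*/11}
Final interval of job_A = 10
Next fire of job_A after T=72: (72//10+1)*10 = 80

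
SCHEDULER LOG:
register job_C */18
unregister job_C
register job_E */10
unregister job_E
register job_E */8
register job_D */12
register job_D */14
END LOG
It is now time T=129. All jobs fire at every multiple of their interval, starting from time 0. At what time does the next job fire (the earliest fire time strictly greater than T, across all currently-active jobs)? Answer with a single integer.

Op 1: register job_C */18 -> active={job_C:*/18}
Op 2: unregister job_C -> active={}
Op 3: register job_E */10 -> active={job_E:*/10}
Op 4: unregister job_E -> active={}
Op 5: register job_E */8 -> active={job_E:*/8}
Op 6: register job_D */12 -> active={job_D:*/12, job_E:*/8}
Op 7: register job_D */14 -> active={job_D:*/14, job_E:*/8}
  job_D: interval 14, next fire after T=129 is 140
  job_E: interval 8, next fire after T=129 is 136
Earliest fire time = 136 (job job_E)

Answer: 136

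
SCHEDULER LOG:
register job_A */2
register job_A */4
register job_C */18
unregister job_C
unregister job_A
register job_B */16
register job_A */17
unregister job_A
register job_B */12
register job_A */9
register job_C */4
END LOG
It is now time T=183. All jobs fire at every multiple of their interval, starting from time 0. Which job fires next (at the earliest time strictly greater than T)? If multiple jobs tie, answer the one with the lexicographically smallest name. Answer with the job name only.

Answer: job_C

Derivation:
Op 1: register job_A */2 -> active={job_A:*/2}
Op 2: register job_A */4 -> active={job_A:*/4}
Op 3: register job_C */18 -> active={job_A:*/4, job_C:*/18}
Op 4: unregister job_C -> active={job_A:*/4}
Op 5: unregister job_A -> active={}
Op 6: register job_B */16 -> active={job_B:*/16}
Op 7: register job_A */17 -> active={job_A:*/17, job_B:*/16}
Op 8: unregister job_A -> active={job_B:*/16}
Op 9: register job_B */12 -> active={job_B:*/12}
Op 10: register job_A */9 -> active={job_A:*/9, job_B:*/12}
Op 11: register job_C */4 -> active={job_A:*/9, job_B:*/12, job_C:*/4}
  job_A: interval 9, next fire after T=183 is 189
  job_B: interval 12, next fire after T=183 is 192
  job_C: interval 4, next fire after T=183 is 184
Earliest = 184, winner (lex tiebreak) = job_C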